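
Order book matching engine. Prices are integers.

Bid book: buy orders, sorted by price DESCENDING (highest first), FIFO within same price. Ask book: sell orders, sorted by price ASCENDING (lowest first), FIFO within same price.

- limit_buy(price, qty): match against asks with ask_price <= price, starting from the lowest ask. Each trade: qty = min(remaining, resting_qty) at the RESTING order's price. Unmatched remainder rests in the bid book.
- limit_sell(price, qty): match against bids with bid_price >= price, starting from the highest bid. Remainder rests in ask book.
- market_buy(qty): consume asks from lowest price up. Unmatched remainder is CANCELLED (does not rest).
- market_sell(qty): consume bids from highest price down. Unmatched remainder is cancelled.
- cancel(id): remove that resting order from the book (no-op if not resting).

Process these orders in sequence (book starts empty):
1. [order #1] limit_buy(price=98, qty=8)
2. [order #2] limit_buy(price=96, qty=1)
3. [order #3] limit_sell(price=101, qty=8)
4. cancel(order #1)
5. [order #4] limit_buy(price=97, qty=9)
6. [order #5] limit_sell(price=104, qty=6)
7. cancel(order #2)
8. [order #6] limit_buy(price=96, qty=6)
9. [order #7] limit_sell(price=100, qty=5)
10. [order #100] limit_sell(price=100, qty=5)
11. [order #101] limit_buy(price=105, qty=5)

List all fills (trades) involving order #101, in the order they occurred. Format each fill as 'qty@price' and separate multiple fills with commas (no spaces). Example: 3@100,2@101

After op 1 [order #1] limit_buy(price=98, qty=8): fills=none; bids=[#1:8@98] asks=[-]
After op 2 [order #2] limit_buy(price=96, qty=1): fills=none; bids=[#1:8@98 #2:1@96] asks=[-]
After op 3 [order #3] limit_sell(price=101, qty=8): fills=none; bids=[#1:8@98 #2:1@96] asks=[#3:8@101]
After op 4 cancel(order #1): fills=none; bids=[#2:1@96] asks=[#3:8@101]
After op 5 [order #4] limit_buy(price=97, qty=9): fills=none; bids=[#4:9@97 #2:1@96] asks=[#3:8@101]
After op 6 [order #5] limit_sell(price=104, qty=6): fills=none; bids=[#4:9@97 #2:1@96] asks=[#3:8@101 #5:6@104]
After op 7 cancel(order #2): fills=none; bids=[#4:9@97] asks=[#3:8@101 #5:6@104]
After op 8 [order #6] limit_buy(price=96, qty=6): fills=none; bids=[#4:9@97 #6:6@96] asks=[#3:8@101 #5:6@104]
After op 9 [order #7] limit_sell(price=100, qty=5): fills=none; bids=[#4:9@97 #6:6@96] asks=[#7:5@100 #3:8@101 #5:6@104]
After op 10 [order #100] limit_sell(price=100, qty=5): fills=none; bids=[#4:9@97 #6:6@96] asks=[#7:5@100 #100:5@100 #3:8@101 #5:6@104]
After op 11 [order #101] limit_buy(price=105, qty=5): fills=#101x#7:5@100; bids=[#4:9@97 #6:6@96] asks=[#100:5@100 #3:8@101 #5:6@104]

Answer: 5@100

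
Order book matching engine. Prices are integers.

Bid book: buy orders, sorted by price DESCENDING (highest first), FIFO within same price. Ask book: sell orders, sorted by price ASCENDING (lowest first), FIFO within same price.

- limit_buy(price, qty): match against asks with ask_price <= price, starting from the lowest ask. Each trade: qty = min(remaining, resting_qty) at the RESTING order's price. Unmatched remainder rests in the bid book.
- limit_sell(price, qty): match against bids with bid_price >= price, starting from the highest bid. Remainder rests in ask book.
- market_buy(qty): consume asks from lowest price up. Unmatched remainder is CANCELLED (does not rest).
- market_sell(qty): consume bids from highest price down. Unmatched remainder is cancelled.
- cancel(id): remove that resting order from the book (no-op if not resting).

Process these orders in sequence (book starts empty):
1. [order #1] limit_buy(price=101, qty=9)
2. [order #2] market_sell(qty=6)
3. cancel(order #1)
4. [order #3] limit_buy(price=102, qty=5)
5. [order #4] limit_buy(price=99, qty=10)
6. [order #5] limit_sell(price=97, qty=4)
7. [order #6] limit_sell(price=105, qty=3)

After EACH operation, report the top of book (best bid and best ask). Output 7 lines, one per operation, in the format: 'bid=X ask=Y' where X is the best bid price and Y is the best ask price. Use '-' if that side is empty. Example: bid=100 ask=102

After op 1 [order #1] limit_buy(price=101, qty=9): fills=none; bids=[#1:9@101] asks=[-]
After op 2 [order #2] market_sell(qty=6): fills=#1x#2:6@101; bids=[#1:3@101] asks=[-]
After op 3 cancel(order #1): fills=none; bids=[-] asks=[-]
After op 4 [order #3] limit_buy(price=102, qty=5): fills=none; bids=[#3:5@102] asks=[-]
After op 5 [order #4] limit_buy(price=99, qty=10): fills=none; bids=[#3:5@102 #4:10@99] asks=[-]
After op 6 [order #5] limit_sell(price=97, qty=4): fills=#3x#5:4@102; bids=[#3:1@102 #4:10@99] asks=[-]
After op 7 [order #6] limit_sell(price=105, qty=3): fills=none; bids=[#3:1@102 #4:10@99] asks=[#6:3@105]

Answer: bid=101 ask=-
bid=101 ask=-
bid=- ask=-
bid=102 ask=-
bid=102 ask=-
bid=102 ask=-
bid=102 ask=105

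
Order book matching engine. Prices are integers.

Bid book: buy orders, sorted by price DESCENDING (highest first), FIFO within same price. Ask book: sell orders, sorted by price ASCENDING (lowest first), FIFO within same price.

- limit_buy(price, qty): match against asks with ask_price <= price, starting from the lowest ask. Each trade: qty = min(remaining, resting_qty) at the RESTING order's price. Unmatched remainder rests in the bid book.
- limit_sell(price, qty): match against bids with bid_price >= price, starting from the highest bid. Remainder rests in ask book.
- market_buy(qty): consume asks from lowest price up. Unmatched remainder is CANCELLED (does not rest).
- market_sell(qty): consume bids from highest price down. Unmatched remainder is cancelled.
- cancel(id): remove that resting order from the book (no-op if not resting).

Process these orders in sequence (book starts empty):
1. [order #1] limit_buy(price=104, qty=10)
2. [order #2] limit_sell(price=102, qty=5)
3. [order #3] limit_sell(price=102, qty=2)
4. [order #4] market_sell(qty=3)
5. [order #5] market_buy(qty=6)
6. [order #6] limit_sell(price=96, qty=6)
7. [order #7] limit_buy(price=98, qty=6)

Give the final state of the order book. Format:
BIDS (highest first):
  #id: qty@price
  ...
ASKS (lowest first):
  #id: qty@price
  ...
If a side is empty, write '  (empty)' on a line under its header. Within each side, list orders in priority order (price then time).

After op 1 [order #1] limit_buy(price=104, qty=10): fills=none; bids=[#1:10@104] asks=[-]
After op 2 [order #2] limit_sell(price=102, qty=5): fills=#1x#2:5@104; bids=[#1:5@104] asks=[-]
After op 3 [order #3] limit_sell(price=102, qty=2): fills=#1x#3:2@104; bids=[#1:3@104] asks=[-]
After op 4 [order #4] market_sell(qty=3): fills=#1x#4:3@104; bids=[-] asks=[-]
After op 5 [order #5] market_buy(qty=6): fills=none; bids=[-] asks=[-]
After op 6 [order #6] limit_sell(price=96, qty=6): fills=none; bids=[-] asks=[#6:6@96]
After op 7 [order #7] limit_buy(price=98, qty=6): fills=#7x#6:6@96; bids=[-] asks=[-]

Answer: BIDS (highest first):
  (empty)
ASKS (lowest first):
  (empty)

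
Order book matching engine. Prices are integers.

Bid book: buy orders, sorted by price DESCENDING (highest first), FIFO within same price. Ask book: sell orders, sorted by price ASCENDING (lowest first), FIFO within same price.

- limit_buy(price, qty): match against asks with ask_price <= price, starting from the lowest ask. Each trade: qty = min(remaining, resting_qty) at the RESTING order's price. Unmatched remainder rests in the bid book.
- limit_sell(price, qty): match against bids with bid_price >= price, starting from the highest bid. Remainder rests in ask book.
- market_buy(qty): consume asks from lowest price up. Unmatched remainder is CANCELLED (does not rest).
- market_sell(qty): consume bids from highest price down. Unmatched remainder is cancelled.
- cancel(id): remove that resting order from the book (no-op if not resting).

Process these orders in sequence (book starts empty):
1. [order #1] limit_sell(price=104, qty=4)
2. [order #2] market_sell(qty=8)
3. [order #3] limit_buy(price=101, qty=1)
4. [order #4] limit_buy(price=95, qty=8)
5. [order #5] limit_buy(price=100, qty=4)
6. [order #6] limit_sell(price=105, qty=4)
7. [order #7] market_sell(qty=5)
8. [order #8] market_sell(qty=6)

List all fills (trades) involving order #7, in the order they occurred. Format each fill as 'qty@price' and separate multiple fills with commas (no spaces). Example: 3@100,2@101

Answer: 1@101,4@100

Derivation:
After op 1 [order #1] limit_sell(price=104, qty=4): fills=none; bids=[-] asks=[#1:4@104]
After op 2 [order #2] market_sell(qty=8): fills=none; bids=[-] asks=[#1:4@104]
After op 3 [order #3] limit_buy(price=101, qty=1): fills=none; bids=[#3:1@101] asks=[#1:4@104]
After op 4 [order #4] limit_buy(price=95, qty=8): fills=none; bids=[#3:1@101 #4:8@95] asks=[#1:4@104]
After op 5 [order #5] limit_buy(price=100, qty=4): fills=none; bids=[#3:1@101 #5:4@100 #4:8@95] asks=[#1:4@104]
After op 6 [order #6] limit_sell(price=105, qty=4): fills=none; bids=[#3:1@101 #5:4@100 #4:8@95] asks=[#1:4@104 #6:4@105]
After op 7 [order #7] market_sell(qty=5): fills=#3x#7:1@101 #5x#7:4@100; bids=[#4:8@95] asks=[#1:4@104 #6:4@105]
After op 8 [order #8] market_sell(qty=6): fills=#4x#8:6@95; bids=[#4:2@95] asks=[#1:4@104 #6:4@105]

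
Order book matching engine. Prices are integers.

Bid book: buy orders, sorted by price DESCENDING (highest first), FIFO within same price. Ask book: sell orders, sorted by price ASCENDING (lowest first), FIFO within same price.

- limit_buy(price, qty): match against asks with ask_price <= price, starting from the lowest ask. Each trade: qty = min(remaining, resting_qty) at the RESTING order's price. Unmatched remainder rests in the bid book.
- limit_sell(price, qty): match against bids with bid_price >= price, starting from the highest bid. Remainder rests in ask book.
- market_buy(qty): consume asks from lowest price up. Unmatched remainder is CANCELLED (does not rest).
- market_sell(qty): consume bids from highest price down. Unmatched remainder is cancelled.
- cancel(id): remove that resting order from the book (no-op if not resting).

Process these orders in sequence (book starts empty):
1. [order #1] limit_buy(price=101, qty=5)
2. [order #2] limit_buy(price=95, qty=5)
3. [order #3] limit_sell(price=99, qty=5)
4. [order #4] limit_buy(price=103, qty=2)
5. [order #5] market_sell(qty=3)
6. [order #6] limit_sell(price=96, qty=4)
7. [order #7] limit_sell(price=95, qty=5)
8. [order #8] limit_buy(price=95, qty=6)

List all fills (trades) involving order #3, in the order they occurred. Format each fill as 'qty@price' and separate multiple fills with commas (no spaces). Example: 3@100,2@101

After op 1 [order #1] limit_buy(price=101, qty=5): fills=none; bids=[#1:5@101] asks=[-]
After op 2 [order #2] limit_buy(price=95, qty=5): fills=none; bids=[#1:5@101 #2:5@95] asks=[-]
After op 3 [order #3] limit_sell(price=99, qty=5): fills=#1x#3:5@101; bids=[#2:5@95] asks=[-]
After op 4 [order #4] limit_buy(price=103, qty=2): fills=none; bids=[#4:2@103 #2:5@95] asks=[-]
After op 5 [order #5] market_sell(qty=3): fills=#4x#5:2@103 #2x#5:1@95; bids=[#2:4@95] asks=[-]
After op 6 [order #6] limit_sell(price=96, qty=4): fills=none; bids=[#2:4@95] asks=[#6:4@96]
After op 7 [order #7] limit_sell(price=95, qty=5): fills=#2x#7:4@95; bids=[-] asks=[#7:1@95 #6:4@96]
After op 8 [order #8] limit_buy(price=95, qty=6): fills=#8x#7:1@95; bids=[#8:5@95] asks=[#6:4@96]

Answer: 5@101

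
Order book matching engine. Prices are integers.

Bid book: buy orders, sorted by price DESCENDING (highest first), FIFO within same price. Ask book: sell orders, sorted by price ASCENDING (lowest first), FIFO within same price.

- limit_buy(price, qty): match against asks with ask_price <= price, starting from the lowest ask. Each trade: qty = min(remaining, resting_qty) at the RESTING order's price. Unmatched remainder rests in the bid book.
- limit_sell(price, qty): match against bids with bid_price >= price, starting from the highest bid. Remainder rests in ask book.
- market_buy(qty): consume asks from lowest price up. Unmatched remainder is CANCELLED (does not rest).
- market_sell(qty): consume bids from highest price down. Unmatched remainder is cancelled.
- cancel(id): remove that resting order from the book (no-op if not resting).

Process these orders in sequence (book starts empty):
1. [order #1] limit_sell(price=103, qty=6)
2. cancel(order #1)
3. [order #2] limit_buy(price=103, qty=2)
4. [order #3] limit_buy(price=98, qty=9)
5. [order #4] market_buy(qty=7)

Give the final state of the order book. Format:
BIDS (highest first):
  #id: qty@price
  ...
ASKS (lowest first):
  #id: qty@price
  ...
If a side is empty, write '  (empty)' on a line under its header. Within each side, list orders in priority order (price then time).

Answer: BIDS (highest first):
  #2: 2@103
  #3: 9@98
ASKS (lowest first):
  (empty)

Derivation:
After op 1 [order #1] limit_sell(price=103, qty=6): fills=none; bids=[-] asks=[#1:6@103]
After op 2 cancel(order #1): fills=none; bids=[-] asks=[-]
After op 3 [order #2] limit_buy(price=103, qty=2): fills=none; bids=[#2:2@103] asks=[-]
After op 4 [order #3] limit_buy(price=98, qty=9): fills=none; bids=[#2:2@103 #3:9@98] asks=[-]
After op 5 [order #4] market_buy(qty=7): fills=none; bids=[#2:2@103 #3:9@98] asks=[-]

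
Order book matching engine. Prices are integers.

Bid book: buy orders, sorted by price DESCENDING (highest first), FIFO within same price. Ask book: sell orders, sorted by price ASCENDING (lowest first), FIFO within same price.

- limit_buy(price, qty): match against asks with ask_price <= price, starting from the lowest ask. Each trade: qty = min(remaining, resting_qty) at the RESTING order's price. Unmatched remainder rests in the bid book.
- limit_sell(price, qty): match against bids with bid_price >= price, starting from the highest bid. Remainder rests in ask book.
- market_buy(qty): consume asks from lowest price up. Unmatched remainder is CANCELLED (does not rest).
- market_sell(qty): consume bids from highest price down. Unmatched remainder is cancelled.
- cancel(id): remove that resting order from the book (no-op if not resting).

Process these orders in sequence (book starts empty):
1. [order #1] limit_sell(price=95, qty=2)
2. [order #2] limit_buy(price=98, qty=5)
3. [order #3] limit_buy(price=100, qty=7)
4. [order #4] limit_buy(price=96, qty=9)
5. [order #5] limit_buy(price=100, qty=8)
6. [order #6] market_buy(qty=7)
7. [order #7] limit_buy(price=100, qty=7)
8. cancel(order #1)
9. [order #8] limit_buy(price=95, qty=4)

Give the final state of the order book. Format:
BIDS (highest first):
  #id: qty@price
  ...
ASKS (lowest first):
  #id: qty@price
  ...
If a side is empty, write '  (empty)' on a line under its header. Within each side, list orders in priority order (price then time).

Answer: BIDS (highest first):
  #3: 7@100
  #5: 8@100
  #7: 7@100
  #2: 3@98
  #4: 9@96
  #8: 4@95
ASKS (lowest first):
  (empty)

Derivation:
After op 1 [order #1] limit_sell(price=95, qty=2): fills=none; bids=[-] asks=[#1:2@95]
After op 2 [order #2] limit_buy(price=98, qty=5): fills=#2x#1:2@95; bids=[#2:3@98] asks=[-]
After op 3 [order #3] limit_buy(price=100, qty=7): fills=none; bids=[#3:7@100 #2:3@98] asks=[-]
After op 4 [order #4] limit_buy(price=96, qty=9): fills=none; bids=[#3:7@100 #2:3@98 #4:9@96] asks=[-]
After op 5 [order #5] limit_buy(price=100, qty=8): fills=none; bids=[#3:7@100 #5:8@100 #2:3@98 #4:9@96] asks=[-]
After op 6 [order #6] market_buy(qty=7): fills=none; bids=[#3:7@100 #5:8@100 #2:3@98 #4:9@96] asks=[-]
After op 7 [order #7] limit_buy(price=100, qty=7): fills=none; bids=[#3:7@100 #5:8@100 #7:7@100 #2:3@98 #4:9@96] asks=[-]
After op 8 cancel(order #1): fills=none; bids=[#3:7@100 #5:8@100 #7:7@100 #2:3@98 #4:9@96] asks=[-]
After op 9 [order #8] limit_buy(price=95, qty=4): fills=none; bids=[#3:7@100 #5:8@100 #7:7@100 #2:3@98 #4:9@96 #8:4@95] asks=[-]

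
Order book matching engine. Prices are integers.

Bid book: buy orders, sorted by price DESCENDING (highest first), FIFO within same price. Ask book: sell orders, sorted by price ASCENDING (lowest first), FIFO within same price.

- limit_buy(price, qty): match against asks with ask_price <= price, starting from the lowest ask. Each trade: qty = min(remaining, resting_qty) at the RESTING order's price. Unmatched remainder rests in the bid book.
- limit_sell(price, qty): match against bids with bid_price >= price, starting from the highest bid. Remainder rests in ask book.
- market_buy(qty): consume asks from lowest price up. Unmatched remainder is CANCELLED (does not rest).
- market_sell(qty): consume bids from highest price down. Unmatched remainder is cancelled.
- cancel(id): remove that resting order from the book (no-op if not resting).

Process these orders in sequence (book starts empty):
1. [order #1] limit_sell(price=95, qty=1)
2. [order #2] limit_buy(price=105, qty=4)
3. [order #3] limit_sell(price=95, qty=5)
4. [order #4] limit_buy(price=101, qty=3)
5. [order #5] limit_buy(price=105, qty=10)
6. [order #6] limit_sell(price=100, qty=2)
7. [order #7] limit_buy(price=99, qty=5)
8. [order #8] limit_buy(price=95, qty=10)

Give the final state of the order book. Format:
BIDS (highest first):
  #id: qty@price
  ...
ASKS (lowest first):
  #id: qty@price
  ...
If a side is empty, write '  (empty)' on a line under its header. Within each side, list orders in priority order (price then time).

After op 1 [order #1] limit_sell(price=95, qty=1): fills=none; bids=[-] asks=[#1:1@95]
After op 2 [order #2] limit_buy(price=105, qty=4): fills=#2x#1:1@95; bids=[#2:3@105] asks=[-]
After op 3 [order #3] limit_sell(price=95, qty=5): fills=#2x#3:3@105; bids=[-] asks=[#3:2@95]
After op 4 [order #4] limit_buy(price=101, qty=3): fills=#4x#3:2@95; bids=[#4:1@101] asks=[-]
After op 5 [order #5] limit_buy(price=105, qty=10): fills=none; bids=[#5:10@105 #4:1@101] asks=[-]
After op 6 [order #6] limit_sell(price=100, qty=2): fills=#5x#6:2@105; bids=[#5:8@105 #4:1@101] asks=[-]
After op 7 [order #7] limit_buy(price=99, qty=5): fills=none; bids=[#5:8@105 #4:1@101 #7:5@99] asks=[-]
After op 8 [order #8] limit_buy(price=95, qty=10): fills=none; bids=[#5:8@105 #4:1@101 #7:5@99 #8:10@95] asks=[-]

Answer: BIDS (highest first):
  #5: 8@105
  #4: 1@101
  #7: 5@99
  #8: 10@95
ASKS (lowest first):
  (empty)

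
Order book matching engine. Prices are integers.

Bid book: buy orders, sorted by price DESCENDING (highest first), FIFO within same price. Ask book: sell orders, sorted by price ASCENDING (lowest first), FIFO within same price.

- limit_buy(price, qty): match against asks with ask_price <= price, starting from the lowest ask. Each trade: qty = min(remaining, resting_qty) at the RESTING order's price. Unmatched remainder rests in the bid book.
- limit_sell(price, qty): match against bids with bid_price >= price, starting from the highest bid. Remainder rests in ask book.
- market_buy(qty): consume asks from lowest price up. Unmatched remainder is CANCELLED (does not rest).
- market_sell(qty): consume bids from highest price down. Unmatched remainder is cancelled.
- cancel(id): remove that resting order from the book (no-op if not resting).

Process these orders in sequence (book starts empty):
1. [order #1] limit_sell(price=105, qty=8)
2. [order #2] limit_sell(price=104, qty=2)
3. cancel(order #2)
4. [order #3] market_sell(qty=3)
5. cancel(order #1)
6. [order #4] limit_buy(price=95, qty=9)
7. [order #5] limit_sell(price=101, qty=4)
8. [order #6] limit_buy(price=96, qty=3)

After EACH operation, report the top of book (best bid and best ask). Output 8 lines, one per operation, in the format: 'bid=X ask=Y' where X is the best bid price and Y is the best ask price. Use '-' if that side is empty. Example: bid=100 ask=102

Answer: bid=- ask=105
bid=- ask=104
bid=- ask=105
bid=- ask=105
bid=- ask=-
bid=95 ask=-
bid=95 ask=101
bid=96 ask=101

Derivation:
After op 1 [order #1] limit_sell(price=105, qty=8): fills=none; bids=[-] asks=[#1:8@105]
After op 2 [order #2] limit_sell(price=104, qty=2): fills=none; bids=[-] asks=[#2:2@104 #1:8@105]
After op 3 cancel(order #2): fills=none; bids=[-] asks=[#1:8@105]
After op 4 [order #3] market_sell(qty=3): fills=none; bids=[-] asks=[#1:8@105]
After op 5 cancel(order #1): fills=none; bids=[-] asks=[-]
After op 6 [order #4] limit_buy(price=95, qty=9): fills=none; bids=[#4:9@95] asks=[-]
After op 7 [order #5] limit_sell(price=101, qty=4): fills=none; bids=[#4:9@95] asks=[#5:4@101]
After op 8 [order #6] limit_buy(price=96, qty=3): fills=none; bids=[#6:3@96 #4:9@95] asks=[#5:4@101]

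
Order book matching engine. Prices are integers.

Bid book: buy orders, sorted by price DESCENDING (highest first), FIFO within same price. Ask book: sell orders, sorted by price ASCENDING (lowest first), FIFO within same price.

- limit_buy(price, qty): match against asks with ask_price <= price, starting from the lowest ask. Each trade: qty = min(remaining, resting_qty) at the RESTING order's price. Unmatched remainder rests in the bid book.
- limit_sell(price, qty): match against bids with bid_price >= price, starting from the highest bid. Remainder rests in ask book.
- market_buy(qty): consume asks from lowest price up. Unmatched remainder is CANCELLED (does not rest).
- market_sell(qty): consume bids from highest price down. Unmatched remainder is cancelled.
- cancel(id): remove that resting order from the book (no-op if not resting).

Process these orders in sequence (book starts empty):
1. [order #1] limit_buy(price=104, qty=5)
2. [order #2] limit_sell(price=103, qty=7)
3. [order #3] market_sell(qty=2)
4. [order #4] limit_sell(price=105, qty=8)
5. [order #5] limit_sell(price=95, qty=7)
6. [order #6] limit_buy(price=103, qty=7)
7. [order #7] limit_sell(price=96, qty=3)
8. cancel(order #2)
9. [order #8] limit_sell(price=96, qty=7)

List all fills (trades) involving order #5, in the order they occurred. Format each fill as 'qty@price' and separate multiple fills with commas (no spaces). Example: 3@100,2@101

After op 1 [order #1] limit_buy(price=104, qty=5): fills=none; bids=[#1:5@104] asks=[-]
After op 2 [order #2] limit_sell(price=103, qty=7): fills=#1x#2:5@104; bids=[-] asks=[#2:2@103]
After op 3 [order #3] market_sell(qty=2): fills=none; bids=[-] asks=[#2:2@103]
After op 4 [order #4] limit_sell(price=105, qty=8): fills=none; bids=[-] asks=[#2:2@103 #4:8@105]
After op 5 [order #5] limit_sell(price=95, qty=7): fills=none; bids=[-] asks=[#5:7@95 #2:2@103 #4:8@105]
After op 6 [order #6] limit_buy(price=103, qty=7): fills=#6x#5:7@95; bids=[-] asks=[#2:2@103 #4:8@105]
After op 7 [order #7] limit_sell(price=96, qty=3): fills=none; bids=[-] asks=[#7:3@96 #2:2@103 #4:8@105]
After op 8 cancel(order #2): fills=none; bids=[-] asks=[#7:3@96 #4:8@105]
After op 9 [order #8] limit_sell(price=96, qty=7): fills=none; bids=[-] asks=[#7:3@96 #8:7@96 #4:8@105]

Answer: 7@95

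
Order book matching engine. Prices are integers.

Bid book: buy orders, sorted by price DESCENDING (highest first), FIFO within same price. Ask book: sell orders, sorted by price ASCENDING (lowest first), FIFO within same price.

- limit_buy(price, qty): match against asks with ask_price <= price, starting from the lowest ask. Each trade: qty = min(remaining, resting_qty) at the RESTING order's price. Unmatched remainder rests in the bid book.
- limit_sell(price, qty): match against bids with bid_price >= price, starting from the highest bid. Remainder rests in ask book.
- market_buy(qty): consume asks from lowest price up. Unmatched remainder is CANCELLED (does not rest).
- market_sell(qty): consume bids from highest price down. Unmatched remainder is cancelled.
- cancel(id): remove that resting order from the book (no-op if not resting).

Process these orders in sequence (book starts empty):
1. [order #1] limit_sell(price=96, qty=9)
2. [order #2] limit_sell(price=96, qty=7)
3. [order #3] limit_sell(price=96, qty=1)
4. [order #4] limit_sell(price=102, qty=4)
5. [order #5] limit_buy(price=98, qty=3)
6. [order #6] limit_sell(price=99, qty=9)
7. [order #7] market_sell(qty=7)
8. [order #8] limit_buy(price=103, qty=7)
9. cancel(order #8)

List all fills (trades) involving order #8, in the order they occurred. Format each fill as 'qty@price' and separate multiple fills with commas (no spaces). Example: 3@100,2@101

Answer: 6@96,1@96

Derivation:
After op 1 [order #1] limit_sell(price=96, qty=9): fills=none; bids=[-] asks=[#1:9@96]
After op 2 [order #2] limit_sell(price=96, qty=7): fills=none; bids=[-] asks=[#1:9@96 #2:7@96]
After op 3 [order #3] limit_sell(price=96, qty=1): fills=none; bids=[-] asks=[#1:9@96 #2:7@96 #3:1@96]
After op 4 [order #4] limit_sell(price=102, qty=4): fills=none; bids=[-] asks=[#1:9@96 #2:7@96 #3:1@96 #4:4@102]
After op 5 [order #5] limit_buy(price=98, qty=3): fills=#5x#1:3@96; bids=[-] asks=[#1:6@96 #2:7@96 #3:1@96 #4:4@102]
After op 6 [order #6] limit_sell(price=99, qty=9): fills=none; bids=[-] asks=[#1:6@96 #2:7@96 #3:1@96 #6:9@99 #4:4@102]
After op 7 [order #7] market_sell(qty=7): fills=none; bids=[-] asks=[#1:6@96 #2:7@96 #3:1@96 #6:9@99 #4:4@102]
After op 8 [order #8] limit_buy(price=103, qty=7): fills=#8x#1:6@96 #8x#2:1@96; bids=[-] asks=[#2:6@96 #3:1@96 #6:9@99 #4:4@102]
After op 9 cancel(order #8): fills=none; bids=[-] asks=[#2:6@96 #3:1@96 #6:9@99 #4:4@102]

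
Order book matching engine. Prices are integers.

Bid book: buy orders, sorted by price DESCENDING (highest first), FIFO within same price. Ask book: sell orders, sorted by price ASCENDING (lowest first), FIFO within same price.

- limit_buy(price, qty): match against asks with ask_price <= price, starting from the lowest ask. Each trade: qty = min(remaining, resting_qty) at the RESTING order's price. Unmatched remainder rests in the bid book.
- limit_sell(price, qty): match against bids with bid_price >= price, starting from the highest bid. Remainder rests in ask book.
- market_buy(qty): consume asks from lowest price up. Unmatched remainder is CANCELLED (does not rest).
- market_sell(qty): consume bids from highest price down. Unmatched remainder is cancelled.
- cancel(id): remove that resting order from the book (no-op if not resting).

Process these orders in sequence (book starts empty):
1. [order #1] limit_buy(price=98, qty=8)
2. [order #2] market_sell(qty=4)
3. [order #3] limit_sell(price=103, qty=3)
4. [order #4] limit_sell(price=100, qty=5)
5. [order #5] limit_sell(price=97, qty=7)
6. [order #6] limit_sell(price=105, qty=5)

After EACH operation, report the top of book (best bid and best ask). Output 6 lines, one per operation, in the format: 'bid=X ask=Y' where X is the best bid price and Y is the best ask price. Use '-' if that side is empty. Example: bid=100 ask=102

After op 1 [order #1] limit_buy(price=98, qty=8): fills=none; bids=[#1:8@98] asks=[-]
After op 2 [order #2] market_sell(qty=4): fills=#1x#2:4@98; bids=[#1:4@98] asks=[-]
After op 3 [order #3] limit_sell(price=103, qty=3): fills=none; bids=[#1:4@98] asks=[#3:3@103]
After op 4 [order #4] limit_sell(price=100, qty=5): fills=none; bids=[#1:4@98] asks=[#4:5@100 #3:3@103]
After op 5 [order #5] limit_sell(price=97, qty=7): fills=#1x#5:4@98; bids=[-] asks=[#5:3@97 #4:5@100 #3:3@103]
After op 6 [order #6] limit_sell(price=105, qty=5): fills=none; bids=[-] asks=[#5:3@97 #4:5@100 #3:3@103 #6:5@105]

Answer: bid=98 ask=-
bid=98 ask=-
bid=98 ask=103
bid=98 ask=100
bid=- ask=97
bid=- ask=97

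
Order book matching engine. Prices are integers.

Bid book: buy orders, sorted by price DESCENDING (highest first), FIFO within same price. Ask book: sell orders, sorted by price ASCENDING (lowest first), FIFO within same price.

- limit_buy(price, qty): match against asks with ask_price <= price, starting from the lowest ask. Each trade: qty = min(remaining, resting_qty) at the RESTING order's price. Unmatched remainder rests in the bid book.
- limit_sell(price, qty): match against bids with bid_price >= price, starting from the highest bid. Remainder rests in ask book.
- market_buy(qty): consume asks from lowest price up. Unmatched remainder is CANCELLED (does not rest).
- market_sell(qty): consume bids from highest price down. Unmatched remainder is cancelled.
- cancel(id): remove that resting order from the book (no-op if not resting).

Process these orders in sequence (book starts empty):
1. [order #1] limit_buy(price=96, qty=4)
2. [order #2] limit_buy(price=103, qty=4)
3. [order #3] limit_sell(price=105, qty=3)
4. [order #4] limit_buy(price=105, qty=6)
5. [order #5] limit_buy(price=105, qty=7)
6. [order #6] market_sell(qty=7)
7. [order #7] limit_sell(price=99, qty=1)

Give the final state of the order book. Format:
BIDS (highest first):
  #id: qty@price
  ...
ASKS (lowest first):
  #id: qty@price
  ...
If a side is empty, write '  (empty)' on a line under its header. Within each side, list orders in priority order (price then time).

After op 1 [order #1] limit_buy(price=96, qty=4): fills=none; bids=[#1:4@96] asks=[-]
After op 2 [order #2] limit_buy(price=103, qty=4): fills=none; bids=[#2:4@103 #1:4@96] asks=[-]
After op 3 [order #3] limit_sell(price=105, qty=3): fills=none; bids=[#2:4@103 #1:4@96] asks=[#3:3@105]
After op 4 [order #4] limit_buy(price=105, qty=6): fills=#4x#3:3@105; bids=[#4:3@105 #2:4@103 #1:4@96] asks=[-]
After op 5 [order #5] limit_buy(price=105, qty=7): fills=none; bids=[#4:3@105 #5:7@105 #2:4@103 #1:4@96] asks=[-]
After op 6 [order #6] market_sell(qty=7): fills=#4x#6:3@105 #5x#6:4@105; bids=[#5:3@105 #2:4@103 #1:4@96] asks=[-]
After op 7 [order #7] limit_sell(price=99, qty=1): fills=#5x#7:1@105; bids=[#5:2@105 #2:4@103 #1:4@96] asks=[-]

Answer: BIDS (highest first):
  #5: 2@105
  #2: 4@103
  #1: 4@96
ASKS (lowest first):
  (empty)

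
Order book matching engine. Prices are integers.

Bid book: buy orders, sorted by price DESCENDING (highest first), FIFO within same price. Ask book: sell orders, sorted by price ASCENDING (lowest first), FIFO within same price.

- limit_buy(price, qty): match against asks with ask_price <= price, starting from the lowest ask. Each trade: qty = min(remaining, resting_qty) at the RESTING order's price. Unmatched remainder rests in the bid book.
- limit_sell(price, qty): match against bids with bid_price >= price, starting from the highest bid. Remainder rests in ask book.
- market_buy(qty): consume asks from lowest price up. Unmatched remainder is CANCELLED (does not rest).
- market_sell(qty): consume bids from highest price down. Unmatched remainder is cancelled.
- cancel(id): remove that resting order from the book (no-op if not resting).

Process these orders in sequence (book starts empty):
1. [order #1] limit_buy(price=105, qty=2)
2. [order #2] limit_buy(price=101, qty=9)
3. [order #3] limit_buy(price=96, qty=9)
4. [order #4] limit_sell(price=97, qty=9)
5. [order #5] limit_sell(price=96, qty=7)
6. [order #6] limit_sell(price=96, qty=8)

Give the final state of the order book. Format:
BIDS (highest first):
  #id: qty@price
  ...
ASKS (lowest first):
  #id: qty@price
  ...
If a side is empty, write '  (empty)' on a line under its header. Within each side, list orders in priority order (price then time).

After op 1 [order #1] limit_buy(price=105, qty=2): fills=none; bids=[#1:2@105] asks=[-]
After op 2 [order #2] limit_buy(price=101, qty=9): fills=none; bids=[#1:2@105 #2:9@101] asks=[-]
After op 3 [order #3] limit_buy(price=96, qty=9): fills=none; bids=[#1:2@105 #2:9@101 #3:9@96] asks=[-]
After op 4 [order #4] limit_sell(price=97, qty=9): fills=#1x#4:2@105 #2x#4:7@101; bids=[#2:2@101 #3:9@96] asks=[-]
After op 5 [order #5] limit_sell(price=96, qty=7): fills=#2x#5:2@101 #3x#5:5@96; bids=[#3:4@96] asks=[-]
After op 6 [order #6] limit_sell(price=96, qty=8): fills=#3x#6:4@96; bids=[-] asks=[#6:4@96]

Answer: BIDS (highest first):
  (empty)
ASKS (lowest first):
  #6: 4@96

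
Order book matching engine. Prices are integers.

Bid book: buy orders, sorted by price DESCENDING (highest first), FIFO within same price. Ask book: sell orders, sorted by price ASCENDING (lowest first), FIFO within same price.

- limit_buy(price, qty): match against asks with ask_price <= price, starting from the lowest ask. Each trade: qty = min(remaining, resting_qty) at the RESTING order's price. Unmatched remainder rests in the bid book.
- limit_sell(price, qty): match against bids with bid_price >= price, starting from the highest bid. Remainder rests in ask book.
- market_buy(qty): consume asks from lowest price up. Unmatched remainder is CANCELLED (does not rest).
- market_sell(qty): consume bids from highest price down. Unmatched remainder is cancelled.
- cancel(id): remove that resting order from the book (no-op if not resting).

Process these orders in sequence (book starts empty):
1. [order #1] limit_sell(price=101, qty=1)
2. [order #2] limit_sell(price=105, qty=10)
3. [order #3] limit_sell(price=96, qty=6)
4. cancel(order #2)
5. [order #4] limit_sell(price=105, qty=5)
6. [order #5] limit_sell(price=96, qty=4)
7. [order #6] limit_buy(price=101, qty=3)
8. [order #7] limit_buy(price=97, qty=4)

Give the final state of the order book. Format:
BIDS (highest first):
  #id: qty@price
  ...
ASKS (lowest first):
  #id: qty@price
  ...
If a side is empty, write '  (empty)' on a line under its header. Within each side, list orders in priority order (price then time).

Answer: BIDS (highest first):
  (empty)
ASKS (lowest first):
  #5: 3@96
  #1: 1@101
  #4: 5@105

Derivation:
After op 1 [order #1] limit_sell(price=101, qty=1): fills=none; bids=[-] asks=[#1:1@101]
After op 2 [order #2] limit_sell(price=105, qty=10): fills=none; bids=[-] asks=[#1:1@101 #2:10@105]
After op 3 [order #3] limit_sell(price=96, qty=6): fills=none; bids=[-] asks=[#3:6@96 #1:1@101 #2:10@105]
After op 4 cancel(order #2): fills=none; bids=[-] asks=[#3:6@96 #1:1@101]
After op 5 [order #4] limit_sell(price=105, qty=5): fills=none; bids=[-] asks=[#3:6@96 #1:1@101 #4:5@105]
After op 6 [order #5] limit_sell(price=96, qty=4): fills=none; bids=[-] asks=[#3:6@96 #5:4@96 #1:1@101 #4:5@105]
After op 7 [order #6] limit_buy(price=101, qty=3): fills=#6x#3:3@96; bids=[-] asks=[#3:3@96 #5:4@96 #1:1@101 #4:5@105]
After op 8 [order #7] limit_buy(price=97, qty=4): fills=#7x#3:3@96 #7x#5:1@96; bids=[-] asks=[#5:3@96 #1:1@101 #4:5@105]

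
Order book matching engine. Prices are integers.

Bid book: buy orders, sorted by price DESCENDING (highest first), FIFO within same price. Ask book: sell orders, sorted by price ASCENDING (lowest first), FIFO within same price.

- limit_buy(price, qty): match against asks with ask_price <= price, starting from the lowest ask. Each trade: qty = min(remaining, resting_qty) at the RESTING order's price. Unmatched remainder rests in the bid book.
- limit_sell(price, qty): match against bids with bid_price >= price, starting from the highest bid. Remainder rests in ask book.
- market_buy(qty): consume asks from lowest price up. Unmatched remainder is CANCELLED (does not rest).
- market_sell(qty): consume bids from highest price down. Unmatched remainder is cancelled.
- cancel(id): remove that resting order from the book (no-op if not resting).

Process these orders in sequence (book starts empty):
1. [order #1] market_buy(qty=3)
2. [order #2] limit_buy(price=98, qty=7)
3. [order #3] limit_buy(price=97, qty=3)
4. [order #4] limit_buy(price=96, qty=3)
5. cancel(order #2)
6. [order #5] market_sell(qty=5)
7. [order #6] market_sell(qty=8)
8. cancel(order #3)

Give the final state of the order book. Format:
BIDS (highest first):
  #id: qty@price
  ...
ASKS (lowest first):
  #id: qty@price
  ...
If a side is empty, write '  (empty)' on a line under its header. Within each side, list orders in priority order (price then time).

After op 1 [order #1] market_buy(qty=3): fills=none; bids=[-] asks=[-]
After op 2 [order #2] limit_buy(price=98, qty=7): fills=none; bids=[#2:7@98] asks=[-]
After op 3 [order #3] limit_buy(price=97, qty=3): fills=none; bids=[#2:7@98 #3:3@97] asks=[-]
After op 4 [order #4] limit_buy(price=96, qty=3): fills=none; bids=[#2:7@98 #3:3@97 #4:3@96] asks=[-]
After op 5 cancel(order #2): fills=none; bids=[#3:3@97 #4:3@96] asks=[-]
After op 6 [order #5] market_sell(qty=5): fills=#3x#5:3@97 #4x#5:2@96; bids=[#4:1@96] asks=[-]
After op 7 [order #6] market_sell(qty=8): fills=#4x#6:1@96; bids=[-] asks=[-]
After op 8 cancel(order #3): fills=none; bids=[-] asks=[-]

Answer: BIDS (highest first):
  (empty)
ASKS (lowest first):
  (empty)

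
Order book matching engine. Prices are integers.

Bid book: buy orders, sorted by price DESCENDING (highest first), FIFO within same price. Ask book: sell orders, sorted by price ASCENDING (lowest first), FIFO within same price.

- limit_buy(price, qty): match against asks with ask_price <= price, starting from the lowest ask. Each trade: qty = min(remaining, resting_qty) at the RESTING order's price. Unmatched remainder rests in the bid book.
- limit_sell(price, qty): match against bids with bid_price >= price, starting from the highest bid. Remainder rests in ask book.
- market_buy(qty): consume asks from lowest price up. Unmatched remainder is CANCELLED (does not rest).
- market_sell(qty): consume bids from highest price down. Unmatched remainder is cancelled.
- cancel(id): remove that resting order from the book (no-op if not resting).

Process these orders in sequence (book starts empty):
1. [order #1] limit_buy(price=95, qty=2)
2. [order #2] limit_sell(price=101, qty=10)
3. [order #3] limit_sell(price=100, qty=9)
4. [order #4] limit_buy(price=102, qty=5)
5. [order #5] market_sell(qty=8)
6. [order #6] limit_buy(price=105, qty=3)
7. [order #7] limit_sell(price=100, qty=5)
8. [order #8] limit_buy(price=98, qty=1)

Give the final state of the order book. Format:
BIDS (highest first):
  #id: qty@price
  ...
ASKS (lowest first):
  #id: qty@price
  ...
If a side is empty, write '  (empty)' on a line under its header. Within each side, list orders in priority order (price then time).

After op 1 [order #1] limit_buy(price=95, qty=2): fills=none; bids=[#1:2@95] asks=[-]
After op 2 [order #2] limit_sell(price=101, qty=10): fills=none; bids=[#1:2@95] asks=[#2:10@101]
After op 3 [order #3] limit_sell(price=100, qty=9): fills=none; bids=[#1:2@95] asks=[#3:9@100 #2:10@101]
After op 4 [order #4] limit_buy(price=102, qty=5): fills=#4x#3:5@100; bids=[#1:2@95] asks=[#3:4@100 #2:10@101]
After op 5 [order #5] market_sell(qty=8): fills=#1x#5:2@95; bids=[-] asks=[#3:4@100 #2:10@101]
After op 6 [order #6] limit_buy(price=105, qty=3): fills=#6x#3:3@100; bids=[-] asks=[#3:1@100 #2:10@101]
After op 7 [order #7] limit_sell(price=100, qty=5): fills=none; bids=[-] asks=[#3:1@100 #7:5@100 #2:10@101]
After op 8 [order #8] limit_buy(price=98, qty=1): fills=none; bids=[#8:1@98] asks=[#3:1@100 #7:5@100 #2:10@101]

Answer: BIDS (highest first):
  #8: 1@98
ASKS (lowest first):
  #3: 1@100
  #7: 5@100
  #2: 10@101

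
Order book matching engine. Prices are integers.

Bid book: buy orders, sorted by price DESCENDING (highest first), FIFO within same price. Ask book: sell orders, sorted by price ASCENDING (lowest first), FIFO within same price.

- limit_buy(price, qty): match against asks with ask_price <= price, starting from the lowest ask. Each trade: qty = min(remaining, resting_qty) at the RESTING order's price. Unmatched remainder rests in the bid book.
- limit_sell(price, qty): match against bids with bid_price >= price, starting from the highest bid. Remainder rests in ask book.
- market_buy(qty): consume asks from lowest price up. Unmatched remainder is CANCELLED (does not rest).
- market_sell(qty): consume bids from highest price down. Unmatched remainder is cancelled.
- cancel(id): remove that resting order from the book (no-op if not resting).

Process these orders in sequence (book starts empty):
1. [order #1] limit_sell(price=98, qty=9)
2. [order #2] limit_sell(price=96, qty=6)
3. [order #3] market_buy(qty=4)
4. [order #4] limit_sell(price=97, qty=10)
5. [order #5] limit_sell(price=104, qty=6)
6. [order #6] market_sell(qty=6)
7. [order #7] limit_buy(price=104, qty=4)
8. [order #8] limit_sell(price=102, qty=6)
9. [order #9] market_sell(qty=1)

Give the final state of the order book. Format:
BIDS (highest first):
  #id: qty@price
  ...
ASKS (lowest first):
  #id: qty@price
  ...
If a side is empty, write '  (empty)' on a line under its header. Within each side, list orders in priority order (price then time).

Answer: BIDS (highest first):
  (empty)
ASKS (lowest first):
  #4: 8@97
  #1: 9@98
  #8: 6@102
  #5: 6@104

Derivation:
After op 1 [order #1] limit_sell(price=98, qty=9): fills=none; bids=[-] asks=[#1:9@98]
After op 2 [order #2] limit_sell(price=96, qty=6): fills=none; bids=[-] asks=[#2:6@96 #1:9@98]
After op 3 [order #3] market_buy(qty=4): fills=#3x#2:4@96; bids=[-] asks=[#2:2@96 #1:9@98]
After op 4 [order #4] limit_sell(price=97, qty=10): fills=none; bids=[-] asks=[#2:2@96 #4:10@97 #1:9@98]
After op 5 [order #5] limit_sell(price=104, qty=6): fills=none; bids=[-] asks=[#2:2@96 #4:10@97 #1:9@98 #5:6@104]
After op 6 [order #6] market_sell(qty=6): fills=none; bids=[-] asks=[#2:2@96 #4:10@97 #1:9@98 #5:6@104]
After op 7 [order #7] limit_buy(price=104, qty=4): fills=#7x#2:2@96 #7x#4:2@97; bids=[-] asks=[#4:8@97 #1:9@98 #5:6@104]
After op 8 [order #8] limit_sell(price=102, qty=6): fills=none; bids=[-] asks=[#4:8@97 #1:9@98 #8:6@102 #5:6@104]
After op 9 [order #9] market_sell(qty=1): fills=none; bids=[-] asks=[#4:8@97 #1:9@98 #8:6@102 #5:6@104]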